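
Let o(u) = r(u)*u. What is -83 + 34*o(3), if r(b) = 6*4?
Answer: 2365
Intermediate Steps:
r(b) = 24
o(u) = 24*u
-83 + 34*o(3) = -83 + 34*(24*3) = -83 + 34*72 = -83 + 2448 = 2365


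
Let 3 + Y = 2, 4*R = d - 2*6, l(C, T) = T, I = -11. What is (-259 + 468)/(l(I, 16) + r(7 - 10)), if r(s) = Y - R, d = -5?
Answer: 76/7 ≈ 10.857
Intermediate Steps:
R = -17/4 (R = (-5 - 2*6)/4 = (-5 - 12)/4 = (1/4)*(-17) = -17/4 ≈ -4.2500)
Y = -1 (Y = -3 + 2 = -1)
r(s) = 13/4 (r(s) = -1 - 1*(-17/4) = -1 + 17/4 = 13/4)
(-259 + 468)/(l(I, 16) + r(7 - 10)) = (-259 + 468)/(16 + 13/4) = 209/(77/4) = 209*(4/77) = 76/7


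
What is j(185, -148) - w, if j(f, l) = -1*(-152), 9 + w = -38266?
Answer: 38427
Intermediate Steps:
w = -38275 (w = -9 - 38266 = -38275)
j(f, l) = 152
j(185, -148) - w = 152 - 1*(-38275) = 152 + 38275 = 38427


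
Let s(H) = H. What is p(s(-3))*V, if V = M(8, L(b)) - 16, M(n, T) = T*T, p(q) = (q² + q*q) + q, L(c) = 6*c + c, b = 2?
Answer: 2700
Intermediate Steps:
L(c) = 7*c
p(q) = q + 2*q² (p(q) = (q² + q²) + q = 2*q² + q = q + 2*q²)
M(n, T) = T²
V = 180 (V = (7*2)² - 16 = 14² - 16 = 196 - 16 = 180)
p(s(-3))*V = -3*(1 + 2*(-3))*180 = -3*(1 - 6)*180 = -3*(-5)*180 = 15*180 = 2700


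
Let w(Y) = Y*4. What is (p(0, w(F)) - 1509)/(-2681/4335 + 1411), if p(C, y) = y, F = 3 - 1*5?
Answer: -6576195/6114004 ≈ -1.0756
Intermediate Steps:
F = -2 (F = 3 - 5 = -2)
w(Y) = 4*Y
(p(0, w(F)) - 1509)/(-2681/4335 + 1411) = (4*(-2) - 1509)/(-2681/4335 + 1411) = (-8 - 1509)/(-2681*1/4335 + 1411) = -1517/(-2681/4335 + 1411) = -1517/6114004/4335 = -1517*4335/6114004 = -6576195/6114004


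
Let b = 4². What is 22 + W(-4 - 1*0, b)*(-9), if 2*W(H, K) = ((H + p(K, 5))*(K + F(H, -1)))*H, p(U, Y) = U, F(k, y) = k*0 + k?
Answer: 2614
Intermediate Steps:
F(k, y) = k (F(k, y) = 0 + k = k)
b = 16
W(H, K) = H*(H + K)²/2 (W(H, K) = (((H + K)*(K + H))*H)/2 = (((H + K)*(H + K))*H)/2 = ((H + K)²*H)/2 = (H*(H + K)²)/2 = H*(H + K)²/2)
22 + W(-4 - 1*0, b)*(-9) = 22 + ((-4 - 1*0)*((-4 - 1*0)² + 16² + 2*(-4 - 1*0)*16)/2)*(-9) = 22 + ((-4 + 0)*((-4 + 0)² + 256 + 2*(-4 + 0)*16)/2)*(-9) = 22 + ((½)*(-4)*((-4)² + 256 + 2*(-4)*16))*(-9) = 22 + ((½)*(-4)*(16 + 256 - 128))*(-9) = 22 + ((½)*(-4)*144)*(-9) = 22 - 288*(-9) = 22 + 2592 = 2614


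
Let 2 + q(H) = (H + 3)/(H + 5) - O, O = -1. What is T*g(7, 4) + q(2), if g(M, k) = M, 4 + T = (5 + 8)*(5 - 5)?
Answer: -198/7 ≈ -28.286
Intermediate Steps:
T = -4 (T = -4 + (5 + 8)*(5 - 5) = -4 + 13*0 = -4 + 0 = -4)
q(H) = -1 + (3 + H)/(5 + H) (q(H) = -2 + ((H + 3)/(H + 5) - 1*(-1)) = -2 + ((3 + H)/(5 + H) + 1) = -2 + (1 + (3 + H)/(5 + H)) = -1 + (3 + H)/(5 + H))
T*g(7, 4) + q(2) = -4*7 - 2/(5 + 2) = -28 - 2/7 = -198/7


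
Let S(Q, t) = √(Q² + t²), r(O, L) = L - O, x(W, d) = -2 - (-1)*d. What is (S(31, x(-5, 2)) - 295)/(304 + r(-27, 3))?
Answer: -132/167 ≈ -0.79042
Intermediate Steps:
x(W, d) = -2 + d
(S(31, x(-5, 2)) - 295)/(304 + r(-27, 3)) = (√(31² + (-2 + 2)²) - 295)/(304 + (3 - 1*(-27))) = (√(961 + 0²) - 295)/(304 + (3 + 27)) = (√(961 + 0) - 295)/(304 + 30) = (√961 - 295)/334 = (31 - 295)*(1/334) = -264*1/334 = -132/167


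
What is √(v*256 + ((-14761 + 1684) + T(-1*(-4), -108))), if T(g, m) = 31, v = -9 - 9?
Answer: I*√17654 ≈ 132.87*I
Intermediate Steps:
v = -18
√(v*256 + ((-14761 + 1684) + T(-1*(-4), -108))) = √(-18*256 + ((-14761 + 1684) + 31)) = √(-4608 + (-13077 + 31)) = √(-4608 - 13046) = √(-17654) = I*√17654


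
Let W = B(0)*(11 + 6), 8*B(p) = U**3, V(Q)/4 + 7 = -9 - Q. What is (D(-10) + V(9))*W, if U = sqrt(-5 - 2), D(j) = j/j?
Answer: 11781*I*sqrt(7)/8 ≈ 3896.2*I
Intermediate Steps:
D(j) = 1
V(Q) = -64 - 4*Q (V(Q) = -28 + 4*(-9 - Q) = -28 + (-36 - 4*Q) = -64 - 4*Q)
U = I*sqrt(7) (U = sqrt(-7) = I*sqrt(7) ≈ 2.6458*I)
B(p) = -7*I*sqrt(7)/8 (B(p) = (I*sqrt(7))**3/8 = (-7*I*sqrt(7))/8 = -7*I*sqrt(7)/8)
W = -119*I*sqrt(7)/8 (W = (-7*I*sqrt(7)/8)*(11 + 6) = -7*I*sqrt(7)/8*17 = -119*I*sqrt(7)/8 ≈ -39.356*I)
(D(-10) + V(9))*W = (1 + (-64 - 4*9))*(-119*I*sqrt(7)/8) = (1 + (-64 - 36))*(-119*I*sqrt(7)/8) = (1 - 100)*(-119*I*sqrt(7)/8) = -(-11781)*I*sqrt(7)/8 = 11781*I*sqrt(7)/8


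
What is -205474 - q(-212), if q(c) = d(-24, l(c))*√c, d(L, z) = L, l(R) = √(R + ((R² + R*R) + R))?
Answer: -205474 + 48*I*√53 ≈ -2.0547e+5 + 349.45*I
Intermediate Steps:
l(R) = √(2*R + 2*R²) (l(R) = √(R + ((R² + R²) + R)) = √(R + (2*R² + R)) = √(R + (R + 2*R²)) = √(2*R + 2*R²))
q(c) = -24*√c
-205474 - q(-212) = -205474 - (-24)*√(-212) = -205474 - (-24)*2*I*√53 = -205474 - (-48)*I*√53 = -205474 + 48*I*√53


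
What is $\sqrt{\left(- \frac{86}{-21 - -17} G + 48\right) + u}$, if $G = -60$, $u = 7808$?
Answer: $7 \sqrt{134} \approx 81.031$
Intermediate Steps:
$\sqrt{\left(- \frac{86}{-21 - -17} G + 48\right) + u} = \sqrt{\left(- \frac{86}{-21 - -17} \left(-60\right) + 48\right) + 7808} = \sqrt{\left(- \frac{86}{-21 + 17} \left(-60\right) + 48\right) + 7808} = \sqrt{\left(- \frac{86}{-4} \left(-60\right) + 48\right) + 7808} = \sqrt{\left(\left(-86\right) \left(- \frac{1}{4}\right) \left(-60\right) + 48\right) + 7808} = \sqrt{\left(\frac{43}{2} \left(-60\right) + 48\right) + 7808} = \sqrt{\left(-1290 + 48\right) + 7808} = \sqrt{-1242 + 7808} = \sqrt{6566} = 7 \sqrt{134}$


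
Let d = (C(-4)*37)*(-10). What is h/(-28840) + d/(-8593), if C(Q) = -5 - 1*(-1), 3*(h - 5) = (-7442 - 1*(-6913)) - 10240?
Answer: -17820239/371733180 ≈ -0.047938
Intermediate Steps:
h = -10754/3 (h = 5 + ((-7442 - 1*(-6913)) - 10240)/3 = 5 + ((-7442 + 6913) - 10240)/3 = 5 + (-529 - 10240)/3 = 5 + (⅓)*(-10769) = 5 - 10769/3 = -10754/3 ≈ -3584.7)
C(Q) = -4 (C(Q) = -5 + 1 = -4)
d = 1480 (d = -4*37*(-10) = -148*(-10) = 1480)
h/(-28840) + d/(-8593) = -10754/3/(-28840) + 1480/(-8593) = -10754/3*(-1/28840) + 1480*(-1/8593) = 5377/43260 - 1480/8593 = -17820239/371733180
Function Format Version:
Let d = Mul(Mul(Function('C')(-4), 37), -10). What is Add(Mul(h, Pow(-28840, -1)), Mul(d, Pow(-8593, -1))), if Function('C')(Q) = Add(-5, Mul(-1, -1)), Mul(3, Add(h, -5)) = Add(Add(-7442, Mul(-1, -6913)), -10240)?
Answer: Rational(-17820239, 371733180) ≈ -0.047938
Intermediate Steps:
h = Rational(-10754, 3) (h = Add(5, Mul(Rational(1, 3), Add(Add(-7442, Mul(-1, -6913)), -10240))) = Add(5, Mul(Rational(1, 3), Add(Add(-7442, 6913), -10240))) = Add(5, Mul(Rational(1, 3), Add(-529, -10240))) = Add(5, Mul(Rational(1, 3), -10769)) = Add(5, Rational(-10769, 3)) = Rational(-10754, 3) ≈ -3584.7)
Function('C')(Q) = -4 (Function('C')(Q) = Add(-5, 1) = -4)
d = 1480 (d = Mul(Mul(-4, 37), -10) = Mul(-148, -10) = 1480)
Add(Mul(h, Pow(-28840, -1)), Mul(d, Pow(-8593, -1))) = Add(Mul(Rational(-10754, 3), Pow(-28840, -1)), Mul(1480, Pow(-8593, -1))) = Add(Mul(Rational(-10754, 3), Rational(-1, 28840)), Mul(1480, Rational(-1, 8593))) = Add(Rational(5377, 43260), Rational(-1480, 8593)) = Rational(-17820239, 371733180)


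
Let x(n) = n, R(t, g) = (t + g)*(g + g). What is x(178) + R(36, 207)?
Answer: 100780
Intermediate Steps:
R(t, g) = 2*g*(g + t) (R(t, g) = (g + t)*(2*g) = 2*g*(g + t))
x(178) + R(36, 207) = 178 + 2*207*(207 + 36) = 178 + 2*207*243 = 178 + 100602 = 100780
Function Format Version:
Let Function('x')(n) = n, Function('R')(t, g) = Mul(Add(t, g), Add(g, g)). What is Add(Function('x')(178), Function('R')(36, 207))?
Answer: 100780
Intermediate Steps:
Function('R')(t, g) = Mul(2, g, Add(g, t)) (Function('R')(t, g) = Mul(Add(g, t), Mul(2, g)) = Mul(2, g, Add(g, t)))
Add(Function('x')(178), Function('R')(36, 207)) = Add(178, Mul(2, 207, Add(207, 36))) = Add(178, Mul(2, 207, 243)) = Add(178, 100602) = 100780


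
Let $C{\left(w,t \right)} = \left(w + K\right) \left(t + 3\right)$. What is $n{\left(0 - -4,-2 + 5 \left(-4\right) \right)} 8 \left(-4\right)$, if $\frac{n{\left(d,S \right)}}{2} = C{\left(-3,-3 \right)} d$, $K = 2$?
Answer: $0$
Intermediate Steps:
$C{\left(w,t \right)} = \left(2 + w\right) \left(3 + t\right)$ ($C{\left(w,t \right)} = \left(w + 2\right) \left(t + 3\right) = \left(2 + w\right) \left(3 + t\right)$)
$n{\left(d,S \right)} = 0$ ($n{\left(d,S \right)} = 2 \left(6 + 2 \left(-3\right) + 3 \left(-3\right) - -9\right) d = 2 \left(6 - 6 - 9 + 9\right) d = 2 \cdot 0 d = 2 \cdot 0 = 0$)
$n{\left(0 - -4,-2 + 5 \left(-4\right) \right)} 8 \left(-4\right) = 0 \cdot 8 \left(-4\right) = 0 \left(-4\right) = 0$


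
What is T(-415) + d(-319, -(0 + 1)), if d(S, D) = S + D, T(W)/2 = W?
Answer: -1150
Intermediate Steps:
T(W) = 2*W
d(S, D) = D + S
T(-415) + d(-319, -(0 + 1)) = 2*(-415) + (-(0 + 1) - 319) = -830 + (-1*1 - 319) = -830 + (-1 - 319) = -830 - 320 = -1150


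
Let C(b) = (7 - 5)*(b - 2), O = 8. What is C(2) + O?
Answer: 8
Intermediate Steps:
C(b) = -4 + 2*b (C(b) = 2*(-2 + b) = -4 + 2*b)
C(2) + O = (-4 + 2*2) + 8 = (-4 + 4) + 8 = 0 + 8 = 8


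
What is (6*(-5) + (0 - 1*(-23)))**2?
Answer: 49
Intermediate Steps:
(6*(-5) + (0 - 1*(-23)))**2 = (-30 + (0 + 23))**2 = (-30 + 23)**2 = (-7)**2 = 49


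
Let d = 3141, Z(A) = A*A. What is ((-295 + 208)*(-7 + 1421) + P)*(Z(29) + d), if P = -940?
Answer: -493600756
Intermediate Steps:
Z(A) = A**2
((-295 + 208)*(-7 + 1421) + P)*(Z(29) + d) = ((-295 + 208)*(-7 + 1421) - 940)*(29**2 + 3141) = (-87*1414 - 940)*(841 + 3141) = (-123018 - 940)*3982 = -123958*3982 = -493600756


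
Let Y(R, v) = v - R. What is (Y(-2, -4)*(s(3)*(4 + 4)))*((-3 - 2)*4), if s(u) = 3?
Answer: 960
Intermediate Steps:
(Y(-2, -4)*(s(3)*(4 + 4)))*((-3 - 2)*4) = ((-4 - 1*(-2))*(3*(4 + 4)))*((-3 - 2)*4) = ((-4 + 2)*(3*8))*(-5*4) = -2*24*(-20) = -48*(-20) = 960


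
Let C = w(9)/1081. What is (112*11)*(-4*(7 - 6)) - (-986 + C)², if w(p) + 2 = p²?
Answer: -1141660597977/1168561 ≈ -9.7698e+5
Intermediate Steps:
w(p) = -2 + p²
C = 79/1081 (C = (-2 + 9²)/1081 = (-2 + 81)*(1/1081) = 79*(1/1081) = 79/1081 ≈ 0.073081)
(112*11)*(-4*(7 - 6)) - (-986 + C)² = (112*11)*(-4*(7 - 6)) - (-986 + 79/1081)² = 1232*(-4*1) - (-1065787/1081)² = 1232*(-4) - 1*1135901929369/1168561 = -4928 - 1135901929369/1168561 = -1141660597977/1168561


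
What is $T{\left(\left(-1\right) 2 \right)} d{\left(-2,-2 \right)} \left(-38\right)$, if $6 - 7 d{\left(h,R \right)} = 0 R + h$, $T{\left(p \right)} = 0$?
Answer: $0$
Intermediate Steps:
$d{\left(h,R \right)} = \frac{6}{7} - \frac{h}{7}$ ($d{\left(h,R \right)} = \frac{6}{7} - \frac{0 R + h}{7} = \frac{6}{7} - \frac{0 + h}{7} = \frac{6}{7} - \frac{h}{7}$)
$T{\left(\left(-1\right) 2 \right)} d{\left(-2,-2 \right)} \left(-38\right) = 0 \left(\frac{6}{7} - - \frac{2}{7}\right) \left(-38\right) = 0 \left(\frac{6}{7} + \frac{2}{7}\right) \left(-38\right) = 0 \cdot \frac{8}{7} \left(-38\right) = 0 \left(-38\right) = 0$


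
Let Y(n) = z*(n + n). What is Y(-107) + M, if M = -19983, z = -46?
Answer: -10139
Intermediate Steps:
Y(n) = -92*n (Y(n) = -46*(n + n) = -92*n)
Y(-107) + M = -92*(-107) - 19983 = 9844 - 19983 = -10139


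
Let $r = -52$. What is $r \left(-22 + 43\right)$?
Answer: $-1092$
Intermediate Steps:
$r \left(-22 + 43\right) = - 52 \left(-22 + 43\right) = \left(-52\right) 21 = -1092$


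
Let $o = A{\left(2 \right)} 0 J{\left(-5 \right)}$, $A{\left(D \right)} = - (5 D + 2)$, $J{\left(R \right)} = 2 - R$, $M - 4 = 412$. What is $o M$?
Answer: $0$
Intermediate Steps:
$M = 416$ ($M = 4 + 412 = 416$)
$A{\left(D \right)} = -2 - 5 D$ ($A{\left(D \right)} = - (2 + 5 D) = -2 - 5 D$)
$o = 0$ ($o = \left(-2 - 10\right) 0 \left(2 - -5\right) = \left(-2 - 10\right) 0 \left(2 + 5\right) = \left(-12\right) 0 \cdot 7 = 0 \cdot 7 = 0$)
$o M = 0 \cdot 416 = 0$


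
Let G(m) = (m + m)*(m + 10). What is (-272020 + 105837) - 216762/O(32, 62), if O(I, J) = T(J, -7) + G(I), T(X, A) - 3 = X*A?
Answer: -375291793/2257 ≈ -1.6628e+5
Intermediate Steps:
T(X, A) = 3 + A*X (T(X, A) = 3 + X*A = 3 + A*X)
G(m) = 2*m*(10 + m) (G(m) = (2*m)*(10 + m) = 2*m*(10 + m))
O(I, J) = 3 - 7*J + 2*I*(10 + I) (O(I, J) = (3 - 7*J) + 2*I*(10 + I) = 3 - 7*J + 2*I*(10 + I))
(-272020 + 105837) - 216762/O(32, 62) = (-272020 + 105837) - 216762/(3 - 7*62 + 2*32*(10 + 32)) = -166183 - 216762/(3 - 434 + 2*32*42) = -166183 - 216762/(3 - 434 + 2688) = -166183 - 216762/2257 = -375291793/2257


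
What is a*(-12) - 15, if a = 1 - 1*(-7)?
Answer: -111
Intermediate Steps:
a = 8 (a = 1 + 7 = 8)
a*(-12) - 15 = 8*(-12) - 15 = -96 - 15 = -111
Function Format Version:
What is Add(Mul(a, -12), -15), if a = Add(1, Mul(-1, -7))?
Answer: -111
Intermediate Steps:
a = 8 (a = Add(1, 7) = 8)
Add(Mul(a, -12), -15) = Add(Mul(8, -12), -15) = Add(-96, -15) = -111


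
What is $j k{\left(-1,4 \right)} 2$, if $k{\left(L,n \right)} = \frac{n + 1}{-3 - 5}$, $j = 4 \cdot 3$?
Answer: $-15$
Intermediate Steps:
$j = 12$
$k{\left(L,n \right)} = - \frac{1}{8} - \frac{n}{8}$ ($k{\left(L,n \right)} = \frac{1 + n}{-8} = \left(1 + n\right) \left(- \frac{1}{8}\right) = - \frac{1}{8} - \frac{n}{8}$)
$j k{\left(-1,4 \right)} 2 = 12 \left(- \frac{1}{8} - \frac{1}{2}\right) 2 = 12 \left(- \frac{5}{8}\right) 2 = \left(- \frac{15}{2}\right) 2 = -15$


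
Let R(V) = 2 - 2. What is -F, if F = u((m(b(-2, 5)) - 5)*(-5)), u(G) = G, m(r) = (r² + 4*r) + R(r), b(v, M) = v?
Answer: -45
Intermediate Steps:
R(V) = 0
m(r) = r² + 4*r (m(r) = (r² + 4*r) + 0 = r² + 4*r)
F = 45 (F = (-2*(4 - 2) - 5)*(-5) = (-2*2 - 5)*(-5) = (-4 - 5)*(-5) = -9*(-5) = 45)
-F = -1*45 = -45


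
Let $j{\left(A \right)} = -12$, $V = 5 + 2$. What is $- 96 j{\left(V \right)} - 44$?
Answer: $1108$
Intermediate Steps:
$V = 7$
$- 96 j{\left(V \right)} - 44 = \left(-96\right) \left(-12\right) - 44 = 1152 - 44 = 1108$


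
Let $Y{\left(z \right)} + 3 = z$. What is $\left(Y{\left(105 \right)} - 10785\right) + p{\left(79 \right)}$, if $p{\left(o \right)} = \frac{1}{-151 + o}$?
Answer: $- \frac{769177}{72} \approx -10683.0$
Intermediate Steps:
$Y{\left(z \right)} = -3 + z$
$\left(Y{\left(105 \right)} - 10785\right) + p{\left(79 \right)} = \left(\left(-3 + 105\right) - 10785\right) + \frac{1}{-151 + 79} = \left(102 - 10785\right) + \frac{1}{-72} = -10683 - \frac{1}{72} = - \frac{769177}{72}$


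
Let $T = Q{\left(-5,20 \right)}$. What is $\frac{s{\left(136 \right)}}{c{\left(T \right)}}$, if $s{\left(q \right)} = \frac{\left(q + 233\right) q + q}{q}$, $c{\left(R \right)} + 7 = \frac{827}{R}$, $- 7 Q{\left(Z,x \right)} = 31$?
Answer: $- \frac{5735}{3003} \approx -1.9098$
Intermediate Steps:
$Q{\left(Z,x \right)} = - \frac{31}{7}$ ($Q{\left(Z,x \right)} = \left(- \frac{1}{7}\right) 31 = - \frac{31}{7}$)
$T = - \frac{31}{7} \approx -4.4286$
$c{\left(R \right)} = -7 + \frac{827}{R}$
$s{\left(q \right)} = \frac{q + q \left(233 + q\right)}{q}$ ($s{\left(q \right)} = \frac{\left(233 + q\right) q + q}{q} = \frac{q \left(233 + q\right) + q}{q} = \frac{q + q \left(233 + q\right)}{q}$)
$\frac{s{\left(136 \right)}}{c{\left(T \right)}} = \frac{234 + 136}{-7 + \frac{827}{- \frac{31}{7}}} = \frac{370}{-7 + 827 \left(- \frac{7}{31}\right)} = \frac{370}{-7 - \frac{5789}{31}} = \frac{370}{- \frac{6006}{31}} = 370 \left(- \frac{31}{6006}\right) = - \frac{5735}{3003}$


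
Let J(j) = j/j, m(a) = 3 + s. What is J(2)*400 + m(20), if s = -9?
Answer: 394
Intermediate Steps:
m(a) = -6 (m(a) = 3 - 9 = -6)
J(j) = 1
J(2)*400 + m(20) = 1*400 - 6 = 400 - 6 = 394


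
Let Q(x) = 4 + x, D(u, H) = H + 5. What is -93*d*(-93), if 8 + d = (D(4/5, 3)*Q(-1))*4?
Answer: 761112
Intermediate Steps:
D(u, H) = 5 + H
d = 88 (d = -8 + ((5 + 3)*(4 - 1))*4 = -8 + (8*3)*4 = -8 + 24*4 = -8 + 96 = 88)
-93*d*(-93) = -93*88*(-93) = -8184*(-93) = 761112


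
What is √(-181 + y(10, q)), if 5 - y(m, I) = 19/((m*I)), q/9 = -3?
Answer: I*√1425030/90 ≈ 13.264*I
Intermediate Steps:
q = -27 (q = 9*(-3) = -27)
y(m, I) = 5 - 19/(I*m) (y(m, I) = 5 - 19/(m*I) = 5 - 19/(I*m))
√(-181 + y(10, q)) = √(-181 + (5 - 19/(-27*10))) = √(-181 + (5 - 19*(-1/27)*⅒)) = √(-181 + (5 + 19/270)) = √(-181 + 1369/270) = √(-47501/270) = I*√1425030/90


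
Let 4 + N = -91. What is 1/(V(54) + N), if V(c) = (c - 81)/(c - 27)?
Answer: -1/96 ≈ -0.010417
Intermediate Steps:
N = -95 (N = -4 - 91 = -95)
V(c) = (-81 + c)/(-27 + c)
1/(V(54) + N) = 1/((-81 + 54)/(-27 + 54) - 95) = 1/(-27/27 - 95) = 1/((1/27)*(-27) - 95) = 1/(-1 - 95) = 1/(-96) = -1/96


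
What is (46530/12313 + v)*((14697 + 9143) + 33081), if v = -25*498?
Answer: -8723161464720/12313 ≈ -7.0845e+8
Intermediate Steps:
v = -12450
(46530/12313 + v)*((14697 + 9143) + 33081) = (46530/12313 - 12450)*((14697 + 9143) + 33081) = (46530*(1/12313) - 12450)*(23840 + 33081) = (46530/12313 - 12450)*56921 = -153250320/12313*56921 = -8723161464720/12313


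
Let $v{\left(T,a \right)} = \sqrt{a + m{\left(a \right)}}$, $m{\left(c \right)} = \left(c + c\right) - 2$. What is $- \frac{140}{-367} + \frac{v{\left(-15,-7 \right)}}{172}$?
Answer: $\frac{140}{367} + \frac{i \sqrt{23}}{172} \approx 0.38147 + 0.027883 i$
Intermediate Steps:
$m{\left(c \right)} = -2 + 2 c$ ($m{\left(c \right)} = 2 c - 2 = -2 + 2 c$)
$v{\left(T,a \right)} = \sqrt{-2 + 3 a}$ ($v{\left(T,a \right)} = \sqrt{a + \left(-2 + 2 a\right)} = \sqrt{-2 + 3 a}$)
$- \frac{140}{-367} + \frac{v{\left(-15,-7 \right)}}{172} = - \frac{140}{-367} + \frac{\sqrt{-2 + 3 \left(-7\right)}}{172} = \left(-140\right) \left(- \frac{1}{367}\right) + \sqrt{-2 - 21} \cdot \frac{1}{172} = \frac{140}{367} + \sqrt{-23} \cdot \frac{1}{172} = \frac{140}{367} + i \sqrt{23} \cdot \frac{1}{172} = \frac{140}{367} + \frac{i \sqrt{23}}{172}$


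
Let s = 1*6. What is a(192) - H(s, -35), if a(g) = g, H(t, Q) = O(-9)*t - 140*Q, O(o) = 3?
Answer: -4726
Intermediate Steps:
s = 6
H(t, Q) = -140*Q + 3*t (H(t, Q) = 3*t - 140*Q = -140*Q + 3*t)
a(192) - H(s, -35) = 192 - (-140*(-35) + 3*6) = 192 - (4900 + 18) = 192 - 1*4918 = 192 - 4918 = -4726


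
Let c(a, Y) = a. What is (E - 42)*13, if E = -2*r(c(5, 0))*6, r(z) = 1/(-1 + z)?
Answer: -585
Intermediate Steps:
E = -3 (E = -2/(-1 + 5)*6 = -2/4*6 = -2*¼*6 = -½*6 = -3)
(E - 42)*13 = (-3 - 42)*13 = -45*13 = -585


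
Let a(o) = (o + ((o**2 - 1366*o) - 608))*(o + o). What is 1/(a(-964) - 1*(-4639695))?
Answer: -1/4322848849 ≈ -2.3133e-10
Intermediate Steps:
a(o) = 2*o*(-608 + o**2 - 1365*o) (a(o) = (o + (-608 + o**2 - 1366*o))*(2*o) = (-608 + o**2 - 1365*o)*(2*o) = 2*o*(-608 + o**2 - 1365*o))
1/(a(-964) - 1*(-4639695)) = 1/(2*(-964)*(-608 + (-964)**2 - 1365*(-964)) - 1*(-4639695)) = 1/(2*(-964)*(-608 + 929296 + 1315860) + 4639695) = 1/(2*(-964)*2244548 + 4639695) = 1/(-4327488544 + 4639695) = 1/(-4322848849) = -1/4322848849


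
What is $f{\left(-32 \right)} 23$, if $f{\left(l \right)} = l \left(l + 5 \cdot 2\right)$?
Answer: $16192$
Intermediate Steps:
$f{\left(l \right)} = l \left(10 + l\right)$ ($f{\left(l \right)} = l \left(l + 10\right) = l \left(10 + l\right)$)
$f{\left(-32 \right)} 23 = - 32 \left(10 - 32\right) 23 = \left(-32\right) \left(-22\right) 23 = 704 \cdot 23 = 16192$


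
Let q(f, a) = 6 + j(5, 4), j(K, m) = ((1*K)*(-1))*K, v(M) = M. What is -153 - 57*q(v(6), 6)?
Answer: 930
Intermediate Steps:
j(K, m) = -K² (j(K, m) = (K*(-1))*K = (-K)*K = -K²)
q(f, a) = -19 (q(f, a) = 6 - 1*5² = 6 - 1*25 = 6 - 25 = -19)
-153 - 57*q(v(6), 6) = -153 - 57*(-19) = -153 + 1083 = 930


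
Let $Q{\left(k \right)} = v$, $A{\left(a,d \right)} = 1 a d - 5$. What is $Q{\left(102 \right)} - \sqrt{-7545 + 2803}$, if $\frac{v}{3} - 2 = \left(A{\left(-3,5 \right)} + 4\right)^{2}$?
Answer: $774 - i \sqrt{4742} \approx 774.0 - 68.862 i$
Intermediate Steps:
$A{\left(a,d \right)} = -5 + a d$ ($A{\left(a,d \right)} = a d - 5 = -5 + a d$)
$v = 774$ ($v = 6 + 3 \left(\left(-5 - 15\right) + 4\right)^{2} = 6 + 3 \left(-20 + 4\right)^{2} = 6 + 3 \left(-16\right)^{2} = 6 + 3 \cdot 256 = 6 + 768 = 774$)
$Q{\left(k \right)} = 774$
$Q{\left(102 \right)} - \sqrt{-7545 + 2803} = 774 - \sqrt{-7545 + 2803} = 774 - \sqrt{-4742} = 774 - i \sqrt{4742}$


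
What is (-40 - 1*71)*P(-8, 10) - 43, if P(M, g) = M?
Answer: 845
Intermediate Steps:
(-40 - 1*71)*P(-8, 10) - 43 = (-40 - 1*71)*(-8) - 43 = (-40 - 71)*(-8) - 43 = -111*(-8) - 43 = 888 - 43 = 845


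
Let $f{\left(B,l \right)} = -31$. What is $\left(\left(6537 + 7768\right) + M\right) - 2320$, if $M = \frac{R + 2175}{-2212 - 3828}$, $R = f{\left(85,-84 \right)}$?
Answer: $\frac{9048407}{755} \approx 11985.0$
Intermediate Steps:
$R = -31$
$M = - \frac{268}{755}$ ($M = \frac{-31 + 2175}{-2212 - 3828} = \frac{2144}{-6040} = 2144 \left(- \frac{1}{6040}\right) = - \frac{268}{755} \approx -0.35497$)
$\left(\left(6537 + 7768\right) + M\right) - 2320 = \left(\left(6537 + 7768\right) - \frac{268}{755}\right) - 2320 = \left(14305 - \frac{268}{755}\right) - 2320 = \frac{10800007}{755} - 2320 = \frac{9048407}{755}$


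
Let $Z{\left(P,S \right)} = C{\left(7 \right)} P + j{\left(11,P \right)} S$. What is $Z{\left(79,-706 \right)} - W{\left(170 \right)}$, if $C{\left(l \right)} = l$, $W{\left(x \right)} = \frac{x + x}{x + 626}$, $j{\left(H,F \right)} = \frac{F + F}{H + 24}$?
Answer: $- \frac{18349382}{6965} \approx -2634.5$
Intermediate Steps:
$j{\left(H,F \right)} = \frac{2 F}{24 + H}$
$W{\left(x \right)} = \frac{2 x}{626 + x}$
$Z{\left(P,S \right)} = 7 P + \frac{2 P S}{35}$ ($Z{\left(P,S \right)} = 7 P + \frac{2 P}{24 + 11} S = 7 P + \frac{2 P}{35} S = 7 P + \frac{2 P S}{35}$)
$Z{\left(79,-706 \right)} - W{\left(170 \right)} = \frac{1}{35} \cdot 79 \left(245 + 2 \left(-706\right)\right) - 2 \cdot 170 \frac{1}{626 + 170} = \frac{1}{35} \cdot 79 \left(245 - 1412\right) - 2 \cdot 170 \cdot \frac{1}{796} = \frac{1}{35} \cdot 79 \left(-1167\right) - 2 \cdot 170 \cdot \frac{1}{796} = - \frac{92193}{35} - \frac{85}{199} = - \frac{18349382}{6965}$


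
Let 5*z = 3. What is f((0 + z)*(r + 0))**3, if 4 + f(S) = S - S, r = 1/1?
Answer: -64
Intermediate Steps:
z = 3/5 (z = (1/5)*3 = 3/5 ≈ 0.60000)
r = 1
f(S) = -4 (f(S) = -4 + (S - S) = -4 + 0 = -4)
f((0 + z)*(r + 0))**3 = (-4)**3 = -64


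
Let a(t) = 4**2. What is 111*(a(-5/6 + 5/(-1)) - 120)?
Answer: -11544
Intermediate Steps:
a(t) = 16
111*(a(-5/6 + 5/(-1)) - 120) = 111*(16 - 120) = 111*(-104) = -11544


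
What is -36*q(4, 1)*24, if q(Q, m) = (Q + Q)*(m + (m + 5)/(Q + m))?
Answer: -76032/5 ≈ -15206.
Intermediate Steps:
q(Q, m) = 2*Q*(m + (5 + m)/(Q + m)) (q(Q, m) = (2*Q)*(m + (5 + m)/(Q + m)) = 2*Q*(m + (5 + m)/(Q + m)))
-36*q(4, 1)*24 = -72*4*(5 + 1 + 1**2 + 4*1)/(4 + 1)*24 = -72*4*(5 + 1 + 1 + 4)/5*24 = -72*4*11/5*24 = -36*88/5*24 = -3168/5*24 = -76032/5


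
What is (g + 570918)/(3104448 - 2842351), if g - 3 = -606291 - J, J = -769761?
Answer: 734391/262097 ≈ 2.8020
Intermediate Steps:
g = 163473 (g = 3 + (-606291 - 1*(-769761)) = 3 + (-606291 + 769761) = 3 + 163470 = 163473)
(g + 570918)/(3104448 - 2842351) = (163473 + 570918)/(3104448 - 2842351) = 734391/262097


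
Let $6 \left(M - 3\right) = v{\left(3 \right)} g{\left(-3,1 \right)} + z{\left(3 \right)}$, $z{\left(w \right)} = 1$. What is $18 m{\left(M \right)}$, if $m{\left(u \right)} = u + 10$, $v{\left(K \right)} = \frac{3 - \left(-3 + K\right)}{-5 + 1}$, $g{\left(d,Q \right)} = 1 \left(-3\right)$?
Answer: $\frac{975}{4} \approx 243.75$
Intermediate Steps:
$g{\left(d,Q \right)} = -3$
$v{\left(K \right)} = - \frac{3}{2} + \frac{K}{4}$ ($v{\left(K \right)} = \frac{6 - K}{-4} = \left(6 - K\right) \left(- \frac{1}{4}\right) = - \frac{3}{2} + \frac{K}{4}$)
$M = \frac{85}{24}$ ($M = 3 + \frac{\left(- \frac{3}{2} + \frac{1}{4} \cdot 3\right) \left(-3\right) + 1}{6} = 3 + \frac{\left(- \frac{3}{2} + \frac{3}{4}\right) \left(-3\right) + 1}{6} = 3 + \frac{\left(- \frac{3}{4}\right) \left(-3\right) + 1}{6} = 3 + \frac{\frac{9}{4} + 1}{6} = 3 + \frac{1}{6} \cdot \frac{13}{4} = 3 + \frac{13}{24} = \frac{85}{24} \approx 3.5417$)
$m{\left(u \right)} = 10 + u$
$18 m{\left(M \right)} = 18 \left(10 + \frac{85}{24}\right) = 18 \cdot \frac{325}{24} = \frac{975}{4}$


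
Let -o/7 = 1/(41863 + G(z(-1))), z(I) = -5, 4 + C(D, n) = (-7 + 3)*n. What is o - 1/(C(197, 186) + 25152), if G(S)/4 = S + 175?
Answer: -213371/1038219372 ≈ -0.00020552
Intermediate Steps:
C(D, n) = -4 - 4*n (C(D, n) = -4 + (-7 + 3)*n = -4 - 4*n)
G(S) = 700 + 4*S (G(S) = 4*(S + 175) = 4*(175 + S) = 700 + 4*S)
o = -7/42543 (o = -7/(41863 + (700 + 4*(-5))) = -7/(41863 + (700 - 20)) = -7/(41863 + 680) = -7/42543 ≈ -0.00016454)
o - 1/(C(197, 186) + 25152) = -7/42543 - 1/((-4 - 4*186) + 25152) = -7/42543 - 1/((-4 - 744) + 25152) = -7/42543 - 1/(-748 + 25152) = -7/42543 - 1/24404 = -213371/1038219372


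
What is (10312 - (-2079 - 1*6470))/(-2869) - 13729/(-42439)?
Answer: -761053478/121757491 ≈ -6.2506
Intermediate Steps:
(10312 - (-2079 - 1*6470))/(-2869) - 13729/(-42439) = (10312 - (-2079 - 6470))*(-1/2869) - 13729*(-1/42439) = (10312 - 1*(-8549))*(-1/2869) + 13729/42439 = (10312 + 8549)*(-1/2869) + 13729/42439 = 18861*(-1/2869) + 13729/42439 = -18861/2869 + 13729/42439 = -761053478/121757491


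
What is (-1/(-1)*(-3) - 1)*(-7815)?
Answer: 31260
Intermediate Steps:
(-1/(-1)*(-3) - 1)*(-7815) = (-1*(-1)*(-3) - 1)*(-7815) = (1*(-3) - 1)*(-7815) = (-3 - 1)*(-7815) = -4*(-7815) = 31260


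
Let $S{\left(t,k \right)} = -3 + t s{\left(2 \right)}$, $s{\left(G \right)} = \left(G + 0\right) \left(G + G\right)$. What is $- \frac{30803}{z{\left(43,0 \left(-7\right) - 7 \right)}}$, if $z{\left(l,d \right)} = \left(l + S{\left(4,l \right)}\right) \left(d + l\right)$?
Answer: $- \frac{30803}{2592} \approx -11.884$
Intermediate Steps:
$s{\left(G \right)} = 2 G^{2}$ ($s{\left(G \right)} = G 2 G = 2 G^{2}$)
$S{\left(t,k \right)} = -3 + 8 t$ ($S{\left(t,k \right)} = -3 + t 2 \cdot 2^{2} = -3 + t 2 \cdot 4 = -3 + t 8 = -3 + 8 t$)
$z{\left(l,d \right)} = \left(29 + l\right) \left(d + l\right)$ ($z{\left(l,d \right)} = \left(l + \left(-3 + 8 \cdot 4\right)\right) \left(d + l\right) = \left(l + \left(-3 + 32\right)\right) \left(d + l\right) = \left(l + 29\right) \left(d + l\right) = \left(29 + l\right) \left(d + l\right)$)
$- \frac{30803}{z{\left(43,0 \left(-7\right) - 7 \right)}} = - \frac{30803}{43^{2} + 29 \left(0 \left(-7\right) - 7\right) + 29 \cdot 43 + \left(0 \left(-7\right) - 7\right) 43} = - \frac{30803}{1849 + 29 \left(0 - 7\right) + 1247 + \left(0 - 7\right) 43} = - \frac{30803}{1849 + 29 \left(-7\right) + 1247 - 301} = - \frac{30803}{1849 - 203 + 1247 - 301} = - \frac{30803}{2592}$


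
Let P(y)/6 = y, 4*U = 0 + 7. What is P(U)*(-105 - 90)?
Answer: -4095/2 ≈ -2047.5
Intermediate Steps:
U = 7/4 (U = (0 + 7)/4 = (1/4)*7 = 7/4 ≈ 1.7500)
P(y) = 6*y
P(U)*(-105 - 90) = (6*(7/4))*(-105 - 90) = (21/2)*(-195) = -4095/2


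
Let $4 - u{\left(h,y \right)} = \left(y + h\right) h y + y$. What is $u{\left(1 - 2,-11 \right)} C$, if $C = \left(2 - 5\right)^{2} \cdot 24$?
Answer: $31752$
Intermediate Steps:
$u{\left(h,y \right)} = 4 - y - h y \left(h + y\right)$ ($u{\left(h,y \right)} = 4 - \left(\left(y + h\right) h y + y\right) = 4 - \left(\left(h + y\right) h y + y\right) = 4 - \left(h \left(h + y\right) y + y\right) = 4 - \left(h y \left(h + y\right) + y\right) = 4 - \left(y + h y \left(h + y\right)\right) = 4 - y - h y \left(h + y\right)$)
$C = 216$ ($C = \left(-3\right)^{2} \cdot 24 = 9 \cdot 24 = 216$)
$u{\left(1 - 2,-11 \right)} C = \left(4 - -11 - \left(1 - 2\right) \left(-11\right)^{2} - - 11 \left(1 - 2\right)^{2}\right) 216 = \left(4 + 11 - \left(-1\right) 121 - - 11 \left(-1\right)^{2}\right) 216 = \left(4 + 11 + 121 - \left(-11\right) 1\right) 216 = \left(4 + 11 + 121 + 11\right) 216 = 147 \cdot 216 = 31752$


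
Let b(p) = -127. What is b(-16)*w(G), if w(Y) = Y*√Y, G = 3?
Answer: -381*√3 ≈ -659.91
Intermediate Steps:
w(Y) = Y^(3/2)
b(-16)*w(G) = -381*√3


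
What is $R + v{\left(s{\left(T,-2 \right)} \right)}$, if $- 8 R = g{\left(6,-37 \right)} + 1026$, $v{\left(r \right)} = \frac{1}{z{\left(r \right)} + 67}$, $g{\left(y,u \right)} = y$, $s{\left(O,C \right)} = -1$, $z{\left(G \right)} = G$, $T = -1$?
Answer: $- \frac{8513}{66} \approx -128.98$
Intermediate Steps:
$v{\left(r \right)} = \frac{1}{67 + r}$ ($v{\left(r \right)} = \frac{1}{r + 67} = \frac{1}{67 + r}$)
$R = -129$ ($R = - \frac{6 + 1026}{8} = \left(- \frac{1}{8}\right) 1032 = -129$)
$R + v{\left(s{\left(T,-2 \right)} \right)} = -129 + \frac{1}{67 - 1} = -129 + \frac{1}{66} = - \frac{8513}{66}$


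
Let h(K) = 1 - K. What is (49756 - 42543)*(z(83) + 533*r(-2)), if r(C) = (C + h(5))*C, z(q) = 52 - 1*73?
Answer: 45982875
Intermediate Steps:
z(q) = -21 (z(q) = 52 - 73 = -21)
r(C) = C*(-4 + C) (r(C) = (C + (1 - 1*5))*C = (C + (1 - 5))*C = (C - 4)*C = (-4 + C)*C = C*(-4 + C))
(49756 - 42543)*(z(83) + 533*r(-2)) = (49756 - 42543)*(-21 + 533*(-2*(-4 - 2))) = 7213*(-21 + 533*(-2*(-6))) = 7213*(-21 + 533*12) = 7213*(-21 + 6396) = 7213*6375 = 45982875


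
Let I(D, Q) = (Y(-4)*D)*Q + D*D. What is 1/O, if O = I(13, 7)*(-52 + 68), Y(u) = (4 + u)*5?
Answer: 1/2704 ≈ 0.00036982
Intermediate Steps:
Y(u) = 20 + 5*u
I(D, Q) = D² (I(D, Q) = ((20 + 5*(-4))*D)*Q + D*D = ((20 - 20)*D)*Q + D² = (0*D)*Q + D² = 0*Q + D² = 0 + D² = D²)
O = 2704 (O = 13²*(-52 + 68) = 169*16 = 2704)
1/O = 1/2704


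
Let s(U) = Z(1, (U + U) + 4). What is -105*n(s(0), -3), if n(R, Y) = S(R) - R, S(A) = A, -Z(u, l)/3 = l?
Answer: 0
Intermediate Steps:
Z(u, l) = -3*l
s(U) = -12 - 6*U (s(U) = -3*((U + U) + 4) = -3*(2*U + 4) = -3*(4 + 2*U) = -12 - 6*U)
n(R, Y) = 0 (n(R, Y) = R - R = 0)
-105*n(s(0), -3) = -105*0 = 0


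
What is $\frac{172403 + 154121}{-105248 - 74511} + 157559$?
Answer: $\frac{28322321757}{179759} \approx 1.5756 \cdot 10^{5}$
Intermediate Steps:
$\frac{172403 + 154121}{-105248 - 74511} + 157559 = \frac{326524}{-179759} + 157559 = 326524 \left(- \frac{1}{179759}\right) + 157559 = - \frac{326524}{179759} + 157559 = \frac{28322321757}{179759}$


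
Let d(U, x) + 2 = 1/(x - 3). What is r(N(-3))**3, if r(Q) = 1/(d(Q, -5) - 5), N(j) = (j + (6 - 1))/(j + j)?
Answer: -512/185193 ≈ -0.0027647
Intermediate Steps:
d(U, x) = -2 + 1/(-3 + x) (d(U, x) = -2 + 1/(x - 3) = -2 + 1/(-3 + x))
N(j) = (5 + j)/(2*j) (N(j) = (j + 5)/((2*j)) = (5 + j)*(1/(2*j)) = (5 + j)/(2*j))
r(Q) = -8/57 (r(Q) = 1/((7 - 2*(-5))/(-3 - 5) - 5) = 1/((7 + 10)/(-8) - 5) = 1/(-1/8*17 - 5) = 1/(-17/8 - 5) = 1/(-57/8) = -8/57)
r(N(-3))**3 = (-8/57)**3 = -512/185193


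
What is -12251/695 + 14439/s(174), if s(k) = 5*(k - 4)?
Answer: -75649/118150 ≈ -0.64028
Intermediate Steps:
s(k) = -20 + 5*k (s(k) = 5*(-4 + k) = -20 + 5*k)
-12251/695 + 14439/s(174) = -12251/695 + 14439/(-20 + 5*174) = -12251*1/695 + 14439/(-20 + 870) = -12251/695 + 14439/850 = -75649/118150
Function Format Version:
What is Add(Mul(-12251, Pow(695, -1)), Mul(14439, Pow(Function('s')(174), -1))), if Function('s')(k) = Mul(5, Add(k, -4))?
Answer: Rational(-75649, 118150) ≈ -0.64028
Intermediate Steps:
Function('s')(k) = Add(-20, Mul(5, k)) (Function('s')(k) = Mul(5, Add(-4, k)) = Add(-20, Mul(5, k)))
Add(Mul(-12251, Pow(695, -1)), Mul(14439, Pow(Function('s')(174), -1))) = Add(Mul(-12251, Pow(695, -1)), Mul(14439, Pow(Add(-20, Mul(5, 174)), -1))) = Add(Mul(-12251, Rational(1, 695)), Mul(14439, Pow(Add(-20, 870), -1))) = Add(Rational(-12251, 695), Mul(14439, Pow(850, -1))) = Add(Rational(-12251, 695), Mul(14439, Rational(1, 850))) = Add(Rational(-12251, 695), Rational(14439, 850)) = Rational(-75649, 118150)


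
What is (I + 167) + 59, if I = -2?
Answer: 224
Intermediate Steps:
(I + 167) + 59 = (-2 + 167) + 59 = 165 + 59 = 224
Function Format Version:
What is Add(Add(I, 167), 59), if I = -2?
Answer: 224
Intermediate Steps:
Add(Add(I, 167), 59) = Add(Add(-2, 167), 59) = Add(165, 59) = 224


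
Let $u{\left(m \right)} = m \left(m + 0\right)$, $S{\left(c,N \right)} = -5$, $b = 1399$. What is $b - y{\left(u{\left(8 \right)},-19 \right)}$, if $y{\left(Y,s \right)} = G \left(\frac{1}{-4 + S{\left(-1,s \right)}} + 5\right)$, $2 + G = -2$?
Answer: $\frac{12767}{9} \approx 1418.6$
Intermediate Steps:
$G = -4$ ($G = -2 - 2 = -4$)
$u{\left(m \right)} = m^{2}$ ($u{\left(m \right)} = m m = m^{2}$)
$y{\left(Y,s \right)} = - \frac{176}{9}$ ($y{\left(Y,s \right)} = - 4 \left(\frac{1}{-4 - 5} + 5\right) = - 4 \left(\frac{1}{-9} + 5\right) = - 4 \left(- \frac{1}{9} + 5\right) = \left(-4\right) \frac{44}{9} = - \frac{176}{9}$)
$b - y{\left(u{\left(8 \right)},-19 \right)} = 1399 - - \frac{176}{9} = 1399 + \frac{176}{9} = \frac{12767}{9}$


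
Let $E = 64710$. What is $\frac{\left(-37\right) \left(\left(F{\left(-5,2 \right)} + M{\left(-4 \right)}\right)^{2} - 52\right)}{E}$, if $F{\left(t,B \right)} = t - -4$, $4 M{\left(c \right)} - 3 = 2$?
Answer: $\frac{10249}{345120} \approx 0.029697$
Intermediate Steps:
$M{\left(c \right)} = \frac{5}{4}$ ($M{\left(c \right)} = \frac{3}{4} + \frac{1}{4} \cdot 2 = \frac{3}{4} + \frac{1}{2} = \frac{5}{4}$)
$F{\left(t,B \right)} = 4 + t$ ($F{\left(t,B \right)} = t + 4 = 4 + t$)
$\frac{\left(-37\right) \left(\left(F{\left(-5,2 \right)} + M{\left(-4 \right)}\right)^{2} - 52\right)}{E} = \frac{\left(-37\right) \left(\left(\left(4 - 5\right) + \frac{5}{4}\right)^{2} - 52\right)}{64710} = - 37 \left(\left(-1 + \frac{5}{4}\right)^{2} - 52\right) \frac{1}{64710} = - 37 \left(\left(\frac{1}{4}\right)^{2} - 52\right) \frac{1}{64710} = - 37 \left(\frac{1}{16} - 52\right) \frac{1}{64710} = \left(-37\right) \left(- \frac{831}{16}\right) \frac{1}{64710} = \frac{30747}{16} \cdot \frac{1}{64710} = \frac{10249}{345120}$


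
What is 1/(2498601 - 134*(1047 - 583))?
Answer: 1/2436425 ≈ 4.1044e-7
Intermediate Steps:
1/(2498601 - 134*(1047 - 583)) = 1/(2498601 - 134*464) = 1/(2498601 - 62176) = 1/2436425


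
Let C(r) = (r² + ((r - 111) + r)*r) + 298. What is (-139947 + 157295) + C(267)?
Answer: 201876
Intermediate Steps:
C(r) = 298 + r² + r*(-111 + 2*r) (C(r) = (r² + ((-111 + r) + r)*r) + 298 = (r² + (-111 + 2*r)*r) + 298 = (r² + r*(-111 + 2*r)) + 298 = 298 + r² + r*(-111 + 2*r))
(-139947 + 157295) + C(267) = (-139947 + 157295) + (298 - 111*267 + 3*267²) = 17348 + (298 - 29637 + 3*71289) = 17348 + (298 - 29637 + 213867) = 17348 + 184528 = 201876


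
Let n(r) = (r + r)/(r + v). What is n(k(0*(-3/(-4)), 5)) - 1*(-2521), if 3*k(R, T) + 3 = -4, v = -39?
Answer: 156309/62 ≈ 2521.1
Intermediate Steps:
k(R, T) = -7/3 (k(R, T) = -1 + (⅓)*(-4) = -1 - 4/3 = -7/3)
n(r) = 2*r/(-39 + r) (n(r) = (r + r)/(r - 39) = (2*r)/(-39 + r) = 2*r/(-39 + r))
n(k(0*(-3/(-4)), 5)) - 1*(-2521) = 2*(-7/3)/(-39 - 7/3) - 1*(-2521) = 2*(-7/3)/(-124/3) + 2521 = 2*(-7/3)*(-3/124) + 2521 = 7/62 + 2521 = 156309/62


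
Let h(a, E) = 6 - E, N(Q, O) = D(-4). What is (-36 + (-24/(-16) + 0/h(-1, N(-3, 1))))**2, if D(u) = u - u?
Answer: 4761/4 ≈ 1190.3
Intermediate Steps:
D(u) = 0
N(Q, O) = 0
(-36 + (-24/(-16) + 0/h(-1, N(-3, 1))))**2 = (-36 + (-24/(-16) + 0/(6 - 1*0)))**2 = (-36 + (-24*(-1/16) + 0/(6 + 0)))**2 = (-36 + (3/2 + 0/6))**2 = (-36 + (3/2 + 0*(1/6)))**2 = (-36 + (3/2 + 0))**2 = (-36 + 3/2)**2 = (-69/2)**2 = 4761/4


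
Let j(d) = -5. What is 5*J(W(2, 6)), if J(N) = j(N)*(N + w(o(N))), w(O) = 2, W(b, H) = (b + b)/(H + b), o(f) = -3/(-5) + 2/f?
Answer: -125/2 ≈ -62.500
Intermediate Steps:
o(f) = ⅗ + 2/f (o(f) = -3*(-⅕) + 2/f = ⅗ + 2/f)
W(b, H) = 2*b/(H + b) (W(b, H) = (2*b)/(H + b) = 2*b/(H + b))
J(N) = -10 - 5*N (J(N) = -5*(N + 2) = -5*(2 + N) = -10 - 5*N)
5*J(W(2, 6)) = 5*(-10 - 10*2/(6 + 2)) = 5*(-10 - 10*2/8) = 5*(-10 - 5*½) = 5*(-10 - 5/2) = 5*(-25/2) = -125/2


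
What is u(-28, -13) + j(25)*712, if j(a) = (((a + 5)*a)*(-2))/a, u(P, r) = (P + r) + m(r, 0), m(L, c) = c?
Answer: -42761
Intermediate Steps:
u(P, r) = P + r (u(P, r) = (P + r) + 0 = P + r)
j(a) = -10 - 2*a (j(a) = (((5 + a)*a)*(-2))/a = ((a*(5 + a))*(-2))/a = (-2*a*(5 + a))/a = -10 - 2*a)
u(-28, -13) + j(25)*712 = (-28 - 13) + (-10 - 2*25)*712 = -41 + (-10 - 50)*712 = -41 - 60*712 = -41 - 42720 = -42761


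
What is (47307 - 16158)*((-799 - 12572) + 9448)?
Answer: -122197527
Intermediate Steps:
(47307 - 16158)*((-799 - 12572) + 9448) = 31149*(-13371 + 9448) = 31149*(-3923) = -122197527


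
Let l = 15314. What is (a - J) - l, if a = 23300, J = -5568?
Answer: 13554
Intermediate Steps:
(a - J) - l = (23300 - 1*(-5568)) - 1*15314 = (23300 + 5568) - 15314 = 28868 - 15314 = 13554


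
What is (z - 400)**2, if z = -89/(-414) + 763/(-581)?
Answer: 189958381286521/1180747044 ≈ 1.6088e+5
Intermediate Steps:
z = -37739/34362 (z = -89*(-1/414) + 763*(-1/581) = 89/414 - 109/83 = -37739/34362 ≈ -1.0983)
(z - 400)**2 = (-37739/34362 - 400)**2 = (-13782539/34362)**2 = 189958381286521/1180747044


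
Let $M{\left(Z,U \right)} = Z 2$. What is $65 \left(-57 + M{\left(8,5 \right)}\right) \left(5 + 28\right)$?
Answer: $-87945$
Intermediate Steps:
$M{\left(Z,U \right)} = 2 Z$
$65 \left(-57 + M{\left(8,5 \right)}\right) \left(5 + 28\right) = 65 \left(-57 + 2 \cdot 8\right) \left(5 + 28\right) = 65 \left(-57 + 16\right) 33 = 65 \left(\left(-41\right) 33\right) = 65 \left(-1353\right) = -87945$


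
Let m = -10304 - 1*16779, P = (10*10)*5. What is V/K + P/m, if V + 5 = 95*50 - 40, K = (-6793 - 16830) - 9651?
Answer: -144062515/901159742 ≈ -0.15986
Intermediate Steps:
P = 500 (P = 100*5 = 500)
K = -33274 (K = -23623 - 9651 = -33274)
m = -27083 (m = -10304 - 16779 = -27083)
V = 4705 (V = -5 + (95*50 - 40) = -5 + (4750 - 40) = -5 + 4710 = 4705)
V/K + P/m = 4705/(-33274) + 500/(-27083) = 4705*(-1/33274) + 500*(-1/27083) = -4705/33274 - 500/27083 = -144062515/901159742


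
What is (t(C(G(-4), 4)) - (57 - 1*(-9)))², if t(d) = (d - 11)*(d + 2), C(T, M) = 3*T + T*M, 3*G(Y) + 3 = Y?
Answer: 8596624/81 ≈ 1.0613e+5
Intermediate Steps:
G(Y) = -1 + Y/3
C(T, M) = 3*T + M*T
t(d) = (-11 + d)*(2 + d)
(t(C(G(-4), 4)) - (57 - 1*(-9)))² = ((-22 + ((-1 + (⅓)*(-4))*(3 + 4))² - 9*(-1 + (⅓)*(-4))*(3 + 4)) - (57 - 1*(-9)))² = ((-22 + ((-1 - 4/3)*7)² - 9*(-1 - 4/3)*7) - (57 + 9))² = ((-22 + (-7/3*7)² - (-21)*7) - 1*66)² = ((-22 + (-49/3)² - 9*(-49/3)) - 66)² = ((-22 + 2401/9 + 147) - 66)² = (3526/9 - 66)² = (2932/9)² = 8596624/81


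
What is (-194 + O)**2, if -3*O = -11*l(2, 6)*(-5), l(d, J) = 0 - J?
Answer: 7056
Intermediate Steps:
l(d, J) = -J
O = 110 (O = -(-(-11)*6)*(-5)/3 = -(-11*(-6))*(-5)/3 = -22*(-5) = -1/3*(-330) = 110)
(-194 + O)**2 = (-194 + 110)**2 = (-84)**2 = 7056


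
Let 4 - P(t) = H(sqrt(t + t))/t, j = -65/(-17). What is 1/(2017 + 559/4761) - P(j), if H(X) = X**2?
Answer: -19202231/9603496 ≈ -1.9995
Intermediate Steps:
j = 65/17 (j = -65*(-1/17) = 65/17 ≈ 3.8235)
P(t) = 2 (P(t) = 4 - (sqrt(t + t))**2/t = 4 - (sqrt(2*t))**2/t = 4 - (sqrt(2)*sqrt(t))**2/t = 4 - 2*t/t = 4 - 1*2 = 4 - 2 = 2)
1/(2017 + 559/4761) - P(j) = 1/(2017 + 559/4761) - 1*2 = 1/(2017 + 559*(1/4761)) - 2 = 1/(2017 + 559/4761) - 2 = 1/(9603496/4761) - 2 = 4761/9603496 - 2 = -19202231/9603496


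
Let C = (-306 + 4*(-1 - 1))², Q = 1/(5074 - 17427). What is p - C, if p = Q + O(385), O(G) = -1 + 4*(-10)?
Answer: -1218462862/12353 ≈ -98637.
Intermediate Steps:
Q = -1/12353 (Q = 1/(-12353) = -1/12353 ≈ -8.0952e-5)
O(G) = -41 (O(G) = -1 - 40 = -41)
C = 98596 (C = (-306 + 4*(-2))² = (-306 - 8)² = (-314)² = 98596)
p = -506474/12353 (p = -1/12353 - 41 = -506474/12353 ≈ -41.000)
p - C = -506474/12353 - 1*98596 = -506474/12353 - 98596 = -1218462862/12353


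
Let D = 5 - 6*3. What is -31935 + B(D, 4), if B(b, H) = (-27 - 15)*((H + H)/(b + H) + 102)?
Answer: -108545/3 ≈ -36182.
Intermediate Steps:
D = -13 (D = 5 - 18 = -13)
B(b, H) = -4284 - 84*H/(H + b) (B(b, H) = -42*((2*H)/(H + b) + 102) = -42*(2*H/(H + b) + 102) = -42*(102 + 2*H/(H + b)) = -4284 - 84*H/(H + b))
-31935 + B(D, 4) = -31935 + 84*(-52*4 - 51*(-13))/(4 - 13) = -31935 + 84*(-208 + 663)/(-9) = -31935 + 84*(-⅑)*455 = -31935 - 12740/3 = -108545/3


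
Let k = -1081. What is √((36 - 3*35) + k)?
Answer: 5*I*√46 ≈ 33.912*I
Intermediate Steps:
√((36 - 3*35) + k) = √((36 - 3*35) - 1081) = √((36 - 105) - 1081) = √(-69 - 1081) = √(-1150) = 5*I*√46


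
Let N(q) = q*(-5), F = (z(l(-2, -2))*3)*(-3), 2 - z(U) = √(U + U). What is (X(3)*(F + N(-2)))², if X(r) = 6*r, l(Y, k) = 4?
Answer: 230688 - 93312*√2 ≈ 98725.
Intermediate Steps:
z(U) = 2 - √2*√U (z(U) = 2 - √(U + U) = 2 - √(2*U) = 2 - √2*√U)
F = -18 + 18*√2 (F = ((2 - √2*√4)*3)*(-3) = ((2 - 1*√2*2)*3)*(-3) = ((2 - 2*√2)*3)*(-3) = (6 - 6*√2)*(-3) = -18 + 18*√2 ≈ 7.4558)
N(q) = -5*q
(X(3)*(F + N(-2)))² = ((6*3)*((-18 + 18*√2) - 5*(-2)))² = (18*((-18 + 18*√2) + 10))² = (18*(-8 + 18*√2))² = (-144 + 324*√2)²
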